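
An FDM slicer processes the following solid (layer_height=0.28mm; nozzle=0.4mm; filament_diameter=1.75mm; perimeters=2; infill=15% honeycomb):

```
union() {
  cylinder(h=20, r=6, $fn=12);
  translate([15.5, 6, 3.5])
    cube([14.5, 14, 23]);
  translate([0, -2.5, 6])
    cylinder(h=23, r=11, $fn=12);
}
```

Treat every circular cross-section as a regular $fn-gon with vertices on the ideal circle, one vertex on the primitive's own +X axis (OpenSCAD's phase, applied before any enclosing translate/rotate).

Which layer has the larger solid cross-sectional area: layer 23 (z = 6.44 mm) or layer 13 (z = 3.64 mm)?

Layer 23 (z = 6.44): the r=6 cylinder gives a regular 12-gon of circumradius 6 (constant along its height) (area = (12/2)·6.000²·sin(360°/12) = 108.00 mm²); the 14.5×14 cube at (15.5, 6) contributes its full rectangle (area 203.00 mm²); the r=11 cylinder at (0, -2.5) contributes a regular 12-gon of circumradius 11 (area = (12/2)·11.000²·sin(360°/12) = 363.00 mm²); Combining (union): the regions partially overlap — summed areas 674.00 mm² minus the doubly-counted overlap 108.00 mm² gives 566.00 mm² — area = 566.00 mm². So its area = 566.00 mm². Layer 13 (z = 3.64): the r=6 cylinder gives a regular 12-gon of circumradius 6 (constant along its height) (area = (12/2)·6.000²·sin(360°/12) = 108.00 mm²); the 14.5×14 cube at (15.5, 6) contributes its full rectangle (area 203.00 mm²); the cylinder at (0, -2.5) is not intersected at this z (z outside [6, 29]); Taking the union: the 2 present regions are separate (no shared area or edge), so areas and boundary lengths simply add and each stays a separate island — area = 311.00 mm². So its area = 311.00 mm². Layer 23 is larger (566.00 vs 311.00 mm²).

layer 23 (z = 6.44 mm)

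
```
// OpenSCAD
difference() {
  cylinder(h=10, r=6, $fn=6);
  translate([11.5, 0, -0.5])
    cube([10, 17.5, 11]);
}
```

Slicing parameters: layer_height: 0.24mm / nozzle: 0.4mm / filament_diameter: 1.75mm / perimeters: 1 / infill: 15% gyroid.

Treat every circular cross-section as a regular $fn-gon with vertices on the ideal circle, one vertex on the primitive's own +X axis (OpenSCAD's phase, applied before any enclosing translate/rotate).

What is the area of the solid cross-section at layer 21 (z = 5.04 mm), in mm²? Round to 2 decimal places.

93.53 mm²

At z = 5.04 mm: the cylinder: section is a regular 6-gon, circumradius r=6 (area = (6/2)·6.000²·sin(360°/6) = 93.53 mm²); the cube at (11.5, 0) (footprint 10×17.5) is included at this height (area 175.00 mm²); Taking the first minus the rest: starting from the r=6 cylinder (93.53 mm²), the 10×17.5 cube at (11.5, 0) misses the remaining region (no effect) — area = 93.53 mm². Overall, the cross-section is a single solid region. Net area = 93.53 mm².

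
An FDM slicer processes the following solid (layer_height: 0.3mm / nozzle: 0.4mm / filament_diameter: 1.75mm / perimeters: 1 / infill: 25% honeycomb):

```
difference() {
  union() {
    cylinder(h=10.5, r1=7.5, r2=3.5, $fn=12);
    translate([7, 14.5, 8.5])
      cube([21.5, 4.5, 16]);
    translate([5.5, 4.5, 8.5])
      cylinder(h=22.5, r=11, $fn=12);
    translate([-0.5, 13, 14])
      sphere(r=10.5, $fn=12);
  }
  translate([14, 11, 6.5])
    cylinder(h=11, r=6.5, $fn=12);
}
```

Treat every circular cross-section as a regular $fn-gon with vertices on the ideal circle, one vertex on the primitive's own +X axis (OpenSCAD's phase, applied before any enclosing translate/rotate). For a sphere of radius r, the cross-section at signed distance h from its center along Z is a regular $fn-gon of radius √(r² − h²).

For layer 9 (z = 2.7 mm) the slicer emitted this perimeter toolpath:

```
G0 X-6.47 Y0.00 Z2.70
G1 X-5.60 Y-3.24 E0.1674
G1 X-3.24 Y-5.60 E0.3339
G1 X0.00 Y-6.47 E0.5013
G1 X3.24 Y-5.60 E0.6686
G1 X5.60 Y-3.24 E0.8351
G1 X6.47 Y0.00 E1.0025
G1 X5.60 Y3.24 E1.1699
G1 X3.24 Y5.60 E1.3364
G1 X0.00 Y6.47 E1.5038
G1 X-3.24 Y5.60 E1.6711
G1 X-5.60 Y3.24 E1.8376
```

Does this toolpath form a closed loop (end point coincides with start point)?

Start point (G0): (-6.47, 0.00). End point (last G1): the path does not return to the start — open.

no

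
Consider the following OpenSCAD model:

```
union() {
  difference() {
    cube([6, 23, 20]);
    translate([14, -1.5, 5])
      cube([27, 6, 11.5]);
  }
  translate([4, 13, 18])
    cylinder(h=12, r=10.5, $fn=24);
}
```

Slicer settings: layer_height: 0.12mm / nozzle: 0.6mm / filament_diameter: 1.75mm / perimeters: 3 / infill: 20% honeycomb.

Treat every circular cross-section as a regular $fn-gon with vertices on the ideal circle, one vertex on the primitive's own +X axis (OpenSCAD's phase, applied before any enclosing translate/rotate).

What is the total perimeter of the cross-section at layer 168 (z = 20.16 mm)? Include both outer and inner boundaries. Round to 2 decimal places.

At z = 20.16 mm: the cube is not intersected at this z (z outside [0, 20]); the cube at (14, -1.5) does not reach this height (z outside [5, 16.5]); After the difference (first − rest): the first operand is absent here, so nothing remains; the cylinder at (4, 13): section is a regular 24-gon, circumradius r=10.5 (perimeter = 2·24·10.500·sin(180°/24) = 65.79 mm); Merging all regions: only the r=10.5 cylinder at (4, 13) is present, so the union is just that shape — boundary = 65.79 mm. Overall, the cross-section is a single solid region. Total boundary length (outer) = 65.79 mm.

65.79 mm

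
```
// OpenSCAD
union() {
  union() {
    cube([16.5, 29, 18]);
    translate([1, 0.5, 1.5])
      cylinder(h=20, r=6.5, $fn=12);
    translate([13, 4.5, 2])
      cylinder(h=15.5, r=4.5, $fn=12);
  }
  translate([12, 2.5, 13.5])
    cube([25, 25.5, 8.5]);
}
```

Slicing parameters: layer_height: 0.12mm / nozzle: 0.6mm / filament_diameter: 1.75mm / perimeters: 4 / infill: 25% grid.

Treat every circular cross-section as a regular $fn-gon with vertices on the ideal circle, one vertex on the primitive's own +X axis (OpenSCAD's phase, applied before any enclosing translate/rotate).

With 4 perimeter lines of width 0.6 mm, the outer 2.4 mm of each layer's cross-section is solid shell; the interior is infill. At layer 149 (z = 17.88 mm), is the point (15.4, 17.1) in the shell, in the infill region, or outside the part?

infill

At z = 17.88 mm: the 16.5×29 cube contributes its full rectangle; the cylinder at (1, 0.5): section is a regular 12-gon, circumradius r=6.5; the cylinder at (13, 4.5) is absent (z outside [2, 17.5]); Taking the union: the regions partially overlap (shared area 41.77 mm²), so overlapping operands fuse into one piece — 1 connected region; the cube at (12, 2.5) is present — its section is the full 25×25.5 rectangle; Merging all regions: the regions partially overlap (shared area 114.75 mm²), so overlapping operands fuse into one piece — 1 connected region. Overall, the cross-section is a single solid region. The nearest boundary edge runs (16.50, 29.00)→(16.50, 28.00); distance from the point to it = 10.96 mm. The point is inside the cross-section and 10.96 mm from the nearest boundary — more than the 2.4 mm shell width (4 × 0.6), so it's in the infill interior.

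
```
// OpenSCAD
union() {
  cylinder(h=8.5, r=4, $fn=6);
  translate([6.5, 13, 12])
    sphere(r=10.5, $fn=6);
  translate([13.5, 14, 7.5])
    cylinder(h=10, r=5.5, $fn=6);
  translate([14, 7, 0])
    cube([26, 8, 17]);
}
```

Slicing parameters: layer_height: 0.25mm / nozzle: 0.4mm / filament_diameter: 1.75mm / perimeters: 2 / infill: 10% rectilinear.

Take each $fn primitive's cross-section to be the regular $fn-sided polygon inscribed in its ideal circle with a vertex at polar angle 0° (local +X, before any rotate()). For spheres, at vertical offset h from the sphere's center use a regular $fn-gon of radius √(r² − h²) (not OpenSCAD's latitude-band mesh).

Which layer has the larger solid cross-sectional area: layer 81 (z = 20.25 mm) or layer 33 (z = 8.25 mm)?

layer 33 (z = 8.25 mm)

Layer 81 (z = 20.25): the cylinder does not reach this height (z outside [0, 8.5]); the r=10.5 sphere at (6.5, 13) contributes a regular 6-gon of circumradius √(10.5²−8.25²) = 6.495 (area = (6/2)·6.495²·sin(360°/6) = 109.61 mm²); the cylinder at (13.5, 14) is absent (z outside [7.5, 17.5]); the cube at (14, 7) is absent (z outside [0, 17]); Taking the union: only the r=10.5 sphere at (6.5, 13) is present, so the union is just that shape — area = 109.61 mm². So its area = 109.61 mm². Layer 33 (z = 8.25): the r=4 cylinder contributes a regular 6-gon of circumradius 4 (area = (6/2)·4.000²·sin(360°/6) = 41.57 mm²); the r=10.5 sphere at (6.5, 13) contributes a regular 6-gon of circumradius √(10.5²−3.75²) = 9.808 (area = (6/2)·9.808²·sin(360°/6) = 249.90 mm²); the cylinder at (13.5, 14): section is a regular 6-gon, circumradius r=5.5 (area = (6/2)·5.500²·sin(360°/6) = 78.59 mm²); the cube at (14, 7) (footprint 26×8) is included at this height (area 208.00 mm²); Combining (union): the regions partially overlap — summed areas 578.06 mm² minus the doubly-counted overlap 74.36 mm² gives 503.70 mm² — area = 503.70 mm². So its area = 503.70 mm². Layer 33 is larger (503.70 vs 109.61 mm²).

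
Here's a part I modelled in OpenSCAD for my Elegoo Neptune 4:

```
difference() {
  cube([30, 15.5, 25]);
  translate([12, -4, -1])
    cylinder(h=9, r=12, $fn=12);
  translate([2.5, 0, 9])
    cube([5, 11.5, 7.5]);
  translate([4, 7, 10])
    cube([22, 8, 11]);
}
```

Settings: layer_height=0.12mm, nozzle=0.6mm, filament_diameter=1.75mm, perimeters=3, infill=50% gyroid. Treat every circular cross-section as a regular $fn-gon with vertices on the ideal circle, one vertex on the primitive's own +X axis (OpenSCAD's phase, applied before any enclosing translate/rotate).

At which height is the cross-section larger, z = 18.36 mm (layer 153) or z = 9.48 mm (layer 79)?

layer 79 (z = 9.48 mm)

Layer 153 (z = 18.36): the 30×15.5 cube contributes its full rectangle (area 465.00 mm²); the cylinder at (12, -4) does not reach this height (z outside [-1, 8]); the cube at (2.5, 0) does not reach this height (z outside [9, 16.5]); the 22×8 cube at (4, 7) contributes its full rectangle (area 176.00 mm²); Subtracting the remaining from the first: starting from the 30×15.5 cube (465.00 mm²), the 22×8 cube at (4, 7) lies wholly inside it (removes its full 176.00 mm² and its 60.00 mm outline becomes a hole wall) — area = 289.00 mm². So its area = 289.00 mm². Layer 79 (z = 9.48): the 30×15.5 cube contributes its full rectangle (area 465.00 mm²); the cylinder at (12, -4) is not intersected at this z (z outside [-1, 8]); the 5×11.5 cube at (2.5, 0) contributes its full rectangle (area 57.50 mm²); the cube at (4, 7) does not reach this height (z outside [10, 21]); After the difference (first − rest): starting from the 30×15.5 cube (465.00 mm²), the 5×11.5 cube at (2.5, 0) lies inside it touching the edge (removes its full 57.50 mm²) — area = 407.50 mm². So its area = 407.50 mm². Layer 79 is larger (407.50 vs 289.00 mm²).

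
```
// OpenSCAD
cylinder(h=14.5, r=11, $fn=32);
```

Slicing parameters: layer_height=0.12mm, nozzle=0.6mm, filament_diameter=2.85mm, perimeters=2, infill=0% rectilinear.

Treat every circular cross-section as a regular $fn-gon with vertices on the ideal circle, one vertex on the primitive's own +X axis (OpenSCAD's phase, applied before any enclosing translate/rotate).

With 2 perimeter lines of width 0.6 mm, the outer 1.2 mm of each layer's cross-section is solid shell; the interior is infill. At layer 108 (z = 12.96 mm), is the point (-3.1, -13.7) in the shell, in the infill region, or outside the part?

outside

At z = 12.96 mm: the r=11 cylinder gives a regular 32-gon of circumradius 11 (constant along its height). Overall, the cross-section is a single solid region. The nearest boundary edge runs (-4.21, -10.16)→(-2.15, -10.79); distance from the point to it = 3.06 mm. The point is not inside any of the regions above, so it lies outside the cross-section (3.06 mm from the nearest boundary).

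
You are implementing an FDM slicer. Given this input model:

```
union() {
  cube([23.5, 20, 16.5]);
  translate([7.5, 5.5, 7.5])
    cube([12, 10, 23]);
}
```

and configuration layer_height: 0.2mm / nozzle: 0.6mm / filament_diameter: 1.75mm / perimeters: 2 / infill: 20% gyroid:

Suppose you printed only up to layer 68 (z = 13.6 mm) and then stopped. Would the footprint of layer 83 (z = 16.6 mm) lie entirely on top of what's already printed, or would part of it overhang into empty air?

Compare the two slices. At z = 13.6: the cube (footprint 23.5×20) is included at this height (area 470.00 mm²); the cube at (7.5, 5.5) is present — its section is the full 12×10 rectangle (area 120.00 mm²); Taking the union: the 12×10 cube at (7.5, 5.5) lies entirely inside the 23.5×20 cube, so the union is just the 23.5×20 cube — area = 470.00 mm². At z = 16.6: the cube is absent (z outside [0, 16.5]); the cube at (7.5, 5.5) is present — its section is the full 12×10 rectangle (area 120.00 mm²); Combining (union): only the 12×10 cube at (7.5, 5.5) is present, so the union is just that shape — area = 120.00 mm². Checking containment: the cross-section at z = 16.6 is a subset of the cross-section at z = 13.6.

entirely on top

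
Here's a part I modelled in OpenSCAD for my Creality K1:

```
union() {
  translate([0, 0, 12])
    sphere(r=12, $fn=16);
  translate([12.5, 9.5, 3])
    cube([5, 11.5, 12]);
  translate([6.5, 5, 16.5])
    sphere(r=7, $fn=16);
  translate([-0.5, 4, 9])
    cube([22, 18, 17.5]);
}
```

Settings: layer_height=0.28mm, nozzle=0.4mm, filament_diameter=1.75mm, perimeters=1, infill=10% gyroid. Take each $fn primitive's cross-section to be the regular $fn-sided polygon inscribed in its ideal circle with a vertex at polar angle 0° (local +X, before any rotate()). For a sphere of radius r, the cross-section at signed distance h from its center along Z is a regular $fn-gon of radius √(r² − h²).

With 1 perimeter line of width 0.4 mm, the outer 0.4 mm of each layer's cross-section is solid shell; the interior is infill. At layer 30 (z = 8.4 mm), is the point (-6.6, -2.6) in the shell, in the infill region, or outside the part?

infill

At z = 8.4 mm: the r=12 sphere slices to a regular 16-gon of circumradius 11.447 (√(r²−h²) with h=3.6 from center); the cube at (12.5, 9.5) (footprint 5×11.5) is included at this height; the sphere at (6.5, 5) is absent (|z−center|=8.100 > r=7); the cube at (-0.5, 4) is absent (z outside [9, 26.5]); Combining (union): the 2 present regions are separate (no shared area or edge), so areas and boundary lengths simply add and each stays a separate island — 2 connected regions. Overall, the cross-section has 2 separate islands. The nearest boundary edge runs (-10.58, -4.38)→(-11.45, 0.00); distance from the point to it = 4.25 mm. (Shell/infill is judged within the island containing the point — the largest one.) The point is inside the cross-section and 4.25 mm from the nearest boundary — more than the 0.4 mm shell width (1 × 0.4), so it's in the infill interior.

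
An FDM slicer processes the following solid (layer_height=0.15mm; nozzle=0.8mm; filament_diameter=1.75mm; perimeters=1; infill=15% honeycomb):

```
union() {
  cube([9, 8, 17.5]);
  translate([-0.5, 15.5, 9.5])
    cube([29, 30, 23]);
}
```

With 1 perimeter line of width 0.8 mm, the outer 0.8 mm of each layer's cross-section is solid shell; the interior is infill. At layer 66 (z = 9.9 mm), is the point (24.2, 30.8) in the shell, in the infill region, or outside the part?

At z = 9.9 mm: the cube is present — its section is the full 9×8 rectangle; the 29×30 cube at (-0.5, 15.5) contributes its full rectangle; Merging all regions: the 2 present regions are separate (no shared area or edge), so areas and boundary lengths simply add and each stays a separate island — 2 connected regions. Overall, the cross-section has 2 separate islands. The nearest boundary edge runs (28.50, 45.50)→(28.50, 15.50); distance from the point to it = 4.30 mm. (Shell/infill is judged within the island containing the point — the largest one.) The point is inside the cross-section and 4.30 mm from the nearest boundary — more than the 0.8 mm shell width (1 × 0.8), so it's in the infill interior.

infill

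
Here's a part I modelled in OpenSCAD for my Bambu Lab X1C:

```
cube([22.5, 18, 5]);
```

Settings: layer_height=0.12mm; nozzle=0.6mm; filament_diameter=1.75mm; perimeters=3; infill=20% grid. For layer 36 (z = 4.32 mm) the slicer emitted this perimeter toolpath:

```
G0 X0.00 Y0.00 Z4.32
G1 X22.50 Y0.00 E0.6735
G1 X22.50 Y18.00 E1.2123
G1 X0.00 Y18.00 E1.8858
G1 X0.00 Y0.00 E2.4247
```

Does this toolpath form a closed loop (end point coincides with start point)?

Start point (G0): (0.00, 0.00). End point (last G1): the path returns to the start — closed.

yes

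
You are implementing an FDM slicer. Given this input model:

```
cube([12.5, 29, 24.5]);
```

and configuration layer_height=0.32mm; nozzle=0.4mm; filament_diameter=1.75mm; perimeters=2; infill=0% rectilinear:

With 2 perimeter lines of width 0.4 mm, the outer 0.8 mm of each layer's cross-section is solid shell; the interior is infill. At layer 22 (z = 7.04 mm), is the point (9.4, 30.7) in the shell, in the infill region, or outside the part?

outside

At z = 7.04 mm: the cube is present — its section is the full 12.5×29 rectangle. Overall, the cross-section is a single solid region. The nearest boundary edge runs (12.50, 29.00)→(0.00, 29.00); distance from the point to it = 1.70 mm. The point is not inside any of the regions above, so it lies outside the cross-section (1.70 mm from the nearest boundary).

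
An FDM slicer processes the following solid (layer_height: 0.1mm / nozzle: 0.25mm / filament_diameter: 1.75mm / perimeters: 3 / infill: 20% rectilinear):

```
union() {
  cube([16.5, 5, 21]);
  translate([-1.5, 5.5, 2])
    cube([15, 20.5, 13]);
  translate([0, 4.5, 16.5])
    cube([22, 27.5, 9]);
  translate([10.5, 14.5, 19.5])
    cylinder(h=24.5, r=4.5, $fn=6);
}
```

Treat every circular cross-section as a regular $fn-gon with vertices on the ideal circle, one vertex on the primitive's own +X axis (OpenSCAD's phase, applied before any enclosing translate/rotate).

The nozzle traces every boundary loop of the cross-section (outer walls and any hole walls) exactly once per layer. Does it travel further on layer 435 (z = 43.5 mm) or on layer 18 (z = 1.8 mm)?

Layer 435 (z = 43.5): the cube is not intersected at this z (z outside [0, 21]); the cube at (-1.5, 5.5) is absent (z outside [2, 15]); the cube at (0, 4.5) is absent (z outside [16.5, 25.5]); the r=4.5 cylinder at (10.5, 14.5) contributes a regular 6-gon of circumradius 4.5 (perimeter = 2·6·4.500·sin(180°/6) = 27.00 mm); Combining (union): only the r=4.5 cylinder at (10.5, 14.5) is present, so the union is just that shape — boundary = 27.00 mm. So its perimeter = 27.00 mm. Layer 18 (z = 1.8): the cube (footprint 16.5×5) is included at this height (perimeter 43.00 mm); the cube at (-1.5, 5.5) is absent (z outside [2, 15]); the cube at (0, 4.5) is absent (z outside [16.5, 25.5]); the cylinder at (10.5, 14.5) is absent (z outside [19.5, 44]); Taking the union: only the 16.5×5 cube is present, so the union is just that shape — boundary = 43.00 mm. So its perimeter = 43.00 mm. Layer 18 is larger (43.00 vs 27.00 mm).

layer 18 (z = 1.8 mm)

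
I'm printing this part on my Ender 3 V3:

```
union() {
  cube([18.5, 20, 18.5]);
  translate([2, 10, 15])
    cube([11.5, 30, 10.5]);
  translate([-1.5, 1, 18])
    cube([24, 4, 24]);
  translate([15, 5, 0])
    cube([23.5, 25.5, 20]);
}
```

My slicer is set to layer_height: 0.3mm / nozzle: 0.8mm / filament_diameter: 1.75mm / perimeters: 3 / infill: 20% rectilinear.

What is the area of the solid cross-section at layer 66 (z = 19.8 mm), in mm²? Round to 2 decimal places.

1040.25 mm²

At z = 19.8 mm: the cube is not intersected at this z (z outside [0, 18.5]); the cube at (2, 10) is present — its section is the full 11.5×30 rectangle (area 345.00 mm²); the cube at (-1.5, 1) (footprint 24×4) is included at this height (area 96.00 mm²); the 23.5×25.5 cube at (15, 5) contributes its full rectangle (area 599.25 mm²); Merging all regions: the 3 present regions share edge segments without overlapping in area, so areas simply add but the touching pieces fuse into one outline (the shared edge portions become interior and drop out of the boundary) — area = 1040.25 mm². Overall, the cross-section has 2 separate islands. Net area = 1040.25 mm².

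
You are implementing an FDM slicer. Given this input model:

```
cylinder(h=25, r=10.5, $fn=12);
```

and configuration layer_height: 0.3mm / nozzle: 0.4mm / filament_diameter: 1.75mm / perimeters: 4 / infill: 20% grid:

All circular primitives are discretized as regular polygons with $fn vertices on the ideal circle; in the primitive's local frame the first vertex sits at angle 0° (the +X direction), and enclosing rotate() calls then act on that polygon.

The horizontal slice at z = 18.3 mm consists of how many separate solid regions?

1

At z = 18.3 mm: the cylinder: section is a regular 12-gon, circumradius r=10.5. The result has 1 disconnected region.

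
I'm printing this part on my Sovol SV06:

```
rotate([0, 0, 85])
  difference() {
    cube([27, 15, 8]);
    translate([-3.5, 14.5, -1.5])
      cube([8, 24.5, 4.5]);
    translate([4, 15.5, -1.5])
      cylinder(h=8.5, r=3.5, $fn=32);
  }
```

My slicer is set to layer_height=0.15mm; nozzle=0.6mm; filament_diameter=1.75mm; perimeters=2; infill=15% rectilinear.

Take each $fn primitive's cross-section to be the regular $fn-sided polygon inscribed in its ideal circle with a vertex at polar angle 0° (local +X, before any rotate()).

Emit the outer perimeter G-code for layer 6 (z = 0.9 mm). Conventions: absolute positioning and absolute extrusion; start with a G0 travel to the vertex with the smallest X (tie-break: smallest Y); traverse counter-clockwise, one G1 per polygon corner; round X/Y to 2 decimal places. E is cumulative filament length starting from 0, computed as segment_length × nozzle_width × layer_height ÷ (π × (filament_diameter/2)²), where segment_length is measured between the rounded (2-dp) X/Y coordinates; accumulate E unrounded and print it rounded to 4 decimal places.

At z = 0.9 mm: the cube is present — its section is the full 27×15 rectangle; the 8×24.5 cube at (-3.5, 14.5) contributes its full rectangle; the r=3.5 cylinder at (4, 15.5) gives a regular 32-gon of circumradius 3.5 (constant along its height); Taking the first minus the rest: starting from the 27×15 cube, the 8×24.5 cube at (-3.5, 14.5) partially overlaps it — only the 2.25 mm² overlap (of its 196.00 mm²) is removed, clipping the outline; the r=3.5 cylinder at (4, 15.5) partially overlaps it — only the 13.69 mm² overlap (of its 38.24 mm²) is removed, clipping the outline — 1 connected region; (rotated 85° about Z; rotation is an isometry so areas/perimeters/island counts are preserved). The outline is a single polygon with 20 vertices. Extrusion per mm of travel: 0.6 × 0.15 / (π × 0.875²) = 0.037418. Accumulating E over each segment gives final E = 3.2240.

G0 X-14.44 Y1.26 Z0.90
G1 X0.00 Y0.00 E0.5424
G1 X2.35 Y26.90 E1.5527
G1 X-12.59 Y28.20 E2.1139
G1 X-14.29 Y8.73 E2.8452
G1 X-14.11 Y8.70 E2.8520
G1 X-13.48 Y8.44 E2.8775
G1 X-12.90 Y8.07 E2.9032
G1 X-12.41 Y7.59 E2.9289
G1 X-12.02 Y7.02 E2.9547
G1 X-11.75 Y6.39 E2.9804
G1 X-11.61 Y5.72 E3.0060
G1 X-11.61 Y5.03 E3.0318
G1 X-11.73 Y4.36 E3.0573
G1 X-11.99 Y3.72 E3.0831
G1 X-12.36 Y3.14 E3.1089
G1 X-12.84 Y2.65 E3.1345
G1 X-13.41 Y2.27 E3.1602
G1 X-14.04 Y2.00 E3.1858
G1 X-14.39 Y1.92 E3.1993
G1 X-14.44 Y1.26 E3.2240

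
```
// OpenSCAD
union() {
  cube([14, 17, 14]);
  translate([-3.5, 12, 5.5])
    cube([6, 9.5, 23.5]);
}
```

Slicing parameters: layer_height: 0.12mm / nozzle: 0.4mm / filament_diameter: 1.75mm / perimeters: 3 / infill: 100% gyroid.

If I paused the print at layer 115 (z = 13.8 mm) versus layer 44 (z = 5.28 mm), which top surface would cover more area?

layer 115 (z = 13.8 mm)

Layer 115 (z = 13.8): the 14×17 cube contributes its full rectangle (area 238.00 mm²); the cube at (-3.5, 12) is present — its section is the full 6×9.5 rectangle (area 57.00 mm²); Merging all regions: the regions partially overlap — summed areas 295.00 mm² minus the doubly-counted overlap 12.50 mm² gives 282.50 mm² — area = 282.50 mm². So its area = 282.50 mm². Layer 44 (z = 5.28): the cube is present — its section is the full 14×17 rectangle (area 238.00 mm²); the cube at (-3.5, 12) does not reach this height (z outside [5.5, 29]); Merging all regions: only the 14×17 cube is present, so the union is just that shape — area = 238.00 mm². So its area = 238.00 mm². Layer 115 is larger (282.50 vs 238.00 mm²).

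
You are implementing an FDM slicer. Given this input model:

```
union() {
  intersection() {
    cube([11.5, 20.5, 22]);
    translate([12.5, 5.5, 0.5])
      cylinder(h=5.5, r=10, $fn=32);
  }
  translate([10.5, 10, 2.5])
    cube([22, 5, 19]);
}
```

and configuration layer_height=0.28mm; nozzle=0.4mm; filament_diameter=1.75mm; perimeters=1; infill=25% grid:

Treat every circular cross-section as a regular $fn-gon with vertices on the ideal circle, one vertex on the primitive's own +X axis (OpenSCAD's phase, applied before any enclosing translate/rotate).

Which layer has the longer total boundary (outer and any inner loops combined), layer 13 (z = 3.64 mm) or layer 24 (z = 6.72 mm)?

Layer 13 (z = 3.64): the 11.5×20.5 cube contributes its full rectangle (perimeter 64.00 mm); the cylinder at (12.5, 5.5): section is a regular 32-gon, circumradius r=10 (perimeter = 2·32·10.000·sin(180°/32) = 62.73 mm); Taking the intersection: the r=10 cylinder at (12.5, 5.5) partially overlaps the 11.5×20.5 cube; clipping to the common part keeps 114.48 mm² — boundary = 43.24 mm; the cube at (10.5, 10) is present — its section is the full 22×5 rectangle (perimeter 54.00 mm); Combining (union): the regions partially overlap (shared area 5.00 mm²), so the edge portions inside another operand are dropped and the merged outline is re-measured after clipping — boundary = 85.24 mm. So its perimeter = 85.24 mm. Layer 24 (z = 6.72): the 11.5×20.5 cube contributes its full rectangle (perimeter 64.00 mm); the cylinder at (12.5, 5.5) does not reach this height (z outside [0.5, 6]); After intersecting: at least one operand is absent at this height, so nothing remains; the cube at (10.5, 10) is present — its section is the full 22×5 rectangle (perimeter 54.00 mm); Taking the union: only the 22×5 cube at (10.5, 10) is present, so the union is just that shape — boundary = 54.00 mm. So its perimeter = 54.00 mm. Layer 13 is larger (85.24 vs 54.00 mm).

layer 13 (z = 3.64 mm)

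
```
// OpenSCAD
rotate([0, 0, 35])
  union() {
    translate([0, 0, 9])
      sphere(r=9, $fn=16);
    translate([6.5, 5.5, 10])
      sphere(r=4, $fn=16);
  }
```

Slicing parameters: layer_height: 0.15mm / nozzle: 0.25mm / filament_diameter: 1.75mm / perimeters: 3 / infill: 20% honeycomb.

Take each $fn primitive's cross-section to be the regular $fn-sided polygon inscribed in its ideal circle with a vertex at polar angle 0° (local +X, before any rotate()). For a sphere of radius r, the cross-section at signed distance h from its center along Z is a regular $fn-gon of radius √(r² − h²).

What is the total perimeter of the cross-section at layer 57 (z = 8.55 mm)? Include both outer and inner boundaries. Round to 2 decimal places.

61.02 mm

At z = 8.55 mm: the sphere: section is a regular 16-gon, circumradius = √(r²−h²) = √(9²−0.45²) = 8.989 (perimeter = 2·16·8.989·sin(180°/16) = 56.12 mm); the sphere at (6.5, 5.5): section is a regular 16-gon, circumradius = √(r²−h²) = √(4²−1.45²) = 3.728 (perimeter = 2·16·3.728·sin(180°/16) = 23.27 mm); Combining (union): the regions partially overlap (shared area 21.99 mm²), so the edge portions inside another operand are dropped and the merged outline is re-measured after clipping — boundary = 61.02 mm; (rotated 35° about Z; rotation is an isometry so areas/perimeters/island counts are preserved). Overall, the cross-section is a single solid region. Total boundary length (outer) = 61.02 mm.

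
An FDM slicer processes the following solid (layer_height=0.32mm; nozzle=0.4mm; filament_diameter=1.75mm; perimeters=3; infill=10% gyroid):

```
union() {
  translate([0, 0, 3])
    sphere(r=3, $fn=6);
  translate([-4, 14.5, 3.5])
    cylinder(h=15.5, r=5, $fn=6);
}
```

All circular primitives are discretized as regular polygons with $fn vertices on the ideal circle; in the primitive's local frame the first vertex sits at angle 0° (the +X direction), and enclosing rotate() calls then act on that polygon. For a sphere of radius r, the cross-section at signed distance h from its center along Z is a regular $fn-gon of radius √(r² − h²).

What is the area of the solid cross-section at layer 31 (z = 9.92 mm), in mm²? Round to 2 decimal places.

64.95 mm²

At z = 9.92 mm: the sphere is absent (|z−center|=6.920 > r=3); the r=5 cylinder at (-4, 14.5) contributes a regular 6-gon of circumradius 5 (area = (6/2)·5.000²·sin(360°/6) = 64.95 mm²); Merging all regions: only the r=5 cylinder at (-4, 14.5) is present, so the union is just that shape — area = 64.95 mm². Overall, the cross-section is a single solid region. Net area = 64.95 mm².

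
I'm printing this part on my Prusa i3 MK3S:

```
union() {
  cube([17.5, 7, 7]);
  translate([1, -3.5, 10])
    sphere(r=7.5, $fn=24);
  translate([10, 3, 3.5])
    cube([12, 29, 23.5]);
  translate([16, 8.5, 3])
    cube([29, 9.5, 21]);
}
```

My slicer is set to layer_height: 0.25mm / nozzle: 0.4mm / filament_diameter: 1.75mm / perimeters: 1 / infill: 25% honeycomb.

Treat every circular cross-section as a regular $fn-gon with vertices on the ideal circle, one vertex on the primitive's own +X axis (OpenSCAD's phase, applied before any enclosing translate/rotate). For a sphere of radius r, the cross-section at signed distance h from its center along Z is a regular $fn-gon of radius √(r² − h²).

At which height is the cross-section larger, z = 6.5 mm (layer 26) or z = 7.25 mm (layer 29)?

layer 26 (z = 6.5 mm)

Layer 26 (z = 6.5): the cube is present — its section is the full 17.5×7 rectangle (area 122.50 mm²); the r=7.5 sphere at (1, -3.5) slices to a regular 24-gon of circumradius 6.633 (√(r²−h²) with h=3.5 from center) (area = (24/2)·6.633²·sin(360°/24) = 136.66 mm²); the cube at (10, 3) is present — its section is the full 12×29 rectangle (area 348.00 mm²); the cube at (16, 8.5) is present — its section is the full 29×9.5 rectangle (area 275.50 mm²); Taking the union: the regions partially overlap — summed areas 882.66 mm² minus the doubly-counted overlap 102.28 mm² gives 780.38 mm² — area = 780.38 mm². So its area = 780.38 mm². Layer 29 (z = 7.25): the cube is absent (z outside [0, 7]); the sphere at (1, -3.5): section is a regular 24-gon, circumradius = √(r²−h²) = √(7.5²−2.75²) = 6.978 (area = (24/2)·6.978²·sin(360°/24) = 151.22 mm²); the 12×29 cube at (10, 3) contributes its full rectangle (area 348.00 mm²); the cube at (16, 8.5) (footprint 29×9.5) is included at this height (area 275.50 mm²); Merging all regions: the regions partially overlap — summed areas 774.72 mm² minus the doubly-counted overlap 57.00 mm² gives 717.72 mm² — area = 717.72 mm². So its area = 717.72 mm². Layer 26 is larger (780.38 vs 717.72 mm²).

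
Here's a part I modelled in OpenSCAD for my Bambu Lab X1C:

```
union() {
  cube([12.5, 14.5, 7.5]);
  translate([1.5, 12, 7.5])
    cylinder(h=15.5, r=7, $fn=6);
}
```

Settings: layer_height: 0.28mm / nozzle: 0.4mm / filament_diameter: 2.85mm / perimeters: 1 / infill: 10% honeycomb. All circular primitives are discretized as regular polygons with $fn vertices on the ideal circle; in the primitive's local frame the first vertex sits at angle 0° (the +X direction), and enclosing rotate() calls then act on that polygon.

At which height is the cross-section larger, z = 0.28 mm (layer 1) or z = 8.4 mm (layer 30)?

Layer 1 (z = 0.28): the cube is present — its section is the full 12.5×14.5 rectangle (area 181.25 mm²); the cylinder at (1.5, 12) does not reach this height (z outside [7.5, 23]); Combining (union): only the 12.5×14.5 cube is present, so the union is just that shape — area = 181.25 mm². So its area = 181.25 mm². Layer 30 (z = 8.4): the cube is absent (z outside [0, 7.5]); the cylinder at (1.5, 12): section is a regular 6-gon, circumradius r=7 (area = (6/2)·7.000²·sin(360°/6) = 127.31 mm²); Merging all regions: only the r=7 cylinder at (1.5, 12) is present, so the union is just that shape — area = 127.31 mm². So its area = 127.31 mm². Layer 1 is larger (181.25 vs 127.31 mm²).

layer 1 (z = 0.28 mm)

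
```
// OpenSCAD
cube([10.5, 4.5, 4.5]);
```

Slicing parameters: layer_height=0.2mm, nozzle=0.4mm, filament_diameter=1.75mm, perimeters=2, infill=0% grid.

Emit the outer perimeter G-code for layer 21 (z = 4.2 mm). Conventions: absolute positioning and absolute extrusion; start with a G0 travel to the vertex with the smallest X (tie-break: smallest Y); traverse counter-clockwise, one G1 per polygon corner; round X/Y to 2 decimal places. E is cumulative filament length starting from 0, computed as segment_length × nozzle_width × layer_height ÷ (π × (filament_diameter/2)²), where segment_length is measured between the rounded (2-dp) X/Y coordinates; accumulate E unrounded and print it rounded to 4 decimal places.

G0 X0.00 Y0.00 Z4.20
G1 X10.50 Y0.00 E0.3492
G1 X10.50 Y4.50 E0.4989
G1 X0.00 Y4.50 E0.8481
G1 X0.00 Y0.00 E0.9978

At z = 4.2 mm: the 10.5×4.5 cube contributes its full rectangle. The outline is a single polygon with 4 vertices. Extrusion per mm of travel: 0.4 × 0.2 / (π × 0.875²) = 0.033260. Accumulating E over each segment gives final E = 0.9978.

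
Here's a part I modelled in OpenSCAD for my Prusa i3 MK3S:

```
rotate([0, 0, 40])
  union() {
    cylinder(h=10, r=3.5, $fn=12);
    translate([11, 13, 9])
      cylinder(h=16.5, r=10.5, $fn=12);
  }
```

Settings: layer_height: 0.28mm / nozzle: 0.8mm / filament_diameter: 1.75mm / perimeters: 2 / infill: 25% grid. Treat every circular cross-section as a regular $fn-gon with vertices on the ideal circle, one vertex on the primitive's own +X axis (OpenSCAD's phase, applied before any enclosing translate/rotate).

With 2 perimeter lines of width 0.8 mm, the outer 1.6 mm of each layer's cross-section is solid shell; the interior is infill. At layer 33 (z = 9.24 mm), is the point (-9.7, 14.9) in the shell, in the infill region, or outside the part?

At z = 9.24 mm: the cylinder: section is a regular 12-gon, circumradius r=3.5; the r=10.5 cylinder at (11, 13) contributes a regular 12-gon of circumradius 10.5; Merging all regions: the 2 present regions are separate (no shared area or edge), so areas and boundary lengths simply add and each stays a separate island — 2 connected regions; (rotated 40° about Z; rotation is an isometry so areas/perimeters/island counts are preserved). Overall, the cross-section has 2 separate islands. Undo the 40° rotation: the query point maps to (2.147, 17.649) in the un-rotated model frame. The nearest boundary edge runs (0.50, 13.00)→(1.91, 18.25); distance from the point to it = 0.39 mm. (Shell/infill is judged within the island containing the point — the largest one.) The point is inside the cross-section, 0.39 mm from the nearest boundary — within the 1.6 mm shell band (2 × 0.8).

shell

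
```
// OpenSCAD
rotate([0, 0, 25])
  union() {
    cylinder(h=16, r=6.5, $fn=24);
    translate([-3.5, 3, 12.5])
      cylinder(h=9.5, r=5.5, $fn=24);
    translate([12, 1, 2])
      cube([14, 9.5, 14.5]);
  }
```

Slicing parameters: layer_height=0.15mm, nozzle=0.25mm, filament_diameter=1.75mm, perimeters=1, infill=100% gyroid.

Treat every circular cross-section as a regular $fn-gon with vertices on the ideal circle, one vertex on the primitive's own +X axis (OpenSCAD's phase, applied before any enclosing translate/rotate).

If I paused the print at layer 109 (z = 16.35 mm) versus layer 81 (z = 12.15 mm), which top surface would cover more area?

layer 81 (z = 12.15 mm)

Layer 109 (z = 16.35): the cylinder is absent (z outside [0, 16]); the r=5.5 cylinder at (-3.5, 3) contributes a regular 24-gon of circumradius 5.5 (area = (24/2)·5.500²·sin(360°/24) = 93.95 mm²); the 14×9.5 cube at (12, 1) contributes its full rectangle (area 133.00 mm²); Merging all regions: the 2 present regions are separate (no shared area or edge), so areas and boundary lengths simply add and each stays a separate island — area = 226.95 mm²; (whole slice rotated 25° about Z — lengths, areas and connectivity unchanged). So its area = 226.95 mm². Layer 81 (z = 12.15): the r=6.5 cylinder gives a regular 24-gon of circumradius 6.5 (constant along its height) (area = (24/2)·6.500²·sin(360°/24) = 131.22 mm²); the cylinder at (-3.5, 3) is absent (z outside [12.5, 22]); the cube at (12, 1) (footprint 14×9.5) is included at this height (area 133.00 mm²); Taking the union: the 2 present regions are separate (no shared area or edge), so areas and boundary lengths simply add and each stays a separate island — area = 264.22 mm²; (whole slice rotated 25° about Z — lengths, areas and connectivity unchanged). So its area = 264.22 mm². Layer 81 is larger (264.22 vs 226.95 mm²).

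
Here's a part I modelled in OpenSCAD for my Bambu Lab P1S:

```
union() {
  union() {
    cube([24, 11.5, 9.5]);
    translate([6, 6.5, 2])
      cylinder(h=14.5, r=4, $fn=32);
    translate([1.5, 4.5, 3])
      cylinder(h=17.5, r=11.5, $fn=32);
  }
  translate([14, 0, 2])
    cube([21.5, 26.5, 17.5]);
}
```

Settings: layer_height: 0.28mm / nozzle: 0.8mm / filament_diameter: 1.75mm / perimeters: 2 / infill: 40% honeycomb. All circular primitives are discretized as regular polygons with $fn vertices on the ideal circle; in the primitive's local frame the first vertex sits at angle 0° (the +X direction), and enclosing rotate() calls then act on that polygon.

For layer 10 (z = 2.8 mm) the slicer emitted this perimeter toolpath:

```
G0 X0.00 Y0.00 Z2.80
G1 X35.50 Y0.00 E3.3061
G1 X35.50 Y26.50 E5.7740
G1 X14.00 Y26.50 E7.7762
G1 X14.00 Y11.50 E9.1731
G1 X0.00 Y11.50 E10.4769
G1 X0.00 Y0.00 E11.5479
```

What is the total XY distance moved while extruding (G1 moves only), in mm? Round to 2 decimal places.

124.00 mm

Sum the Euclidean lengths of each G1 segment: total = 124.00 mm.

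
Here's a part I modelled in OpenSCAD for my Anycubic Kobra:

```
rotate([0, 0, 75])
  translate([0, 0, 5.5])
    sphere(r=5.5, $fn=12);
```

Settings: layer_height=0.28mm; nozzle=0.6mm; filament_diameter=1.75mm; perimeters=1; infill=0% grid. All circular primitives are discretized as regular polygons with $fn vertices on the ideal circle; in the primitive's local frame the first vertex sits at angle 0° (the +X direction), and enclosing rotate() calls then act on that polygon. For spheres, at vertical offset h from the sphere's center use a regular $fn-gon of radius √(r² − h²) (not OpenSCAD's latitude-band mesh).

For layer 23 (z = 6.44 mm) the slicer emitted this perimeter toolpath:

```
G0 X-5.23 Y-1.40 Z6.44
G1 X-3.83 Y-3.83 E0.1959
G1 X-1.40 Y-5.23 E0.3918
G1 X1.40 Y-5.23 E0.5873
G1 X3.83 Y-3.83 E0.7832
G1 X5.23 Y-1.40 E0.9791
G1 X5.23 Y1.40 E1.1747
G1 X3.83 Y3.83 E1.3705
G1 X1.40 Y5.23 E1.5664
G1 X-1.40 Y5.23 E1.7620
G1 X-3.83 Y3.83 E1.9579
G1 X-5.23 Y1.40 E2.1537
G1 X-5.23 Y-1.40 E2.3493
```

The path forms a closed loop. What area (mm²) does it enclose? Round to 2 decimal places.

87.96 mm²

Apply the shoelace formula to the sequence of (X, Y) vertices; enclosed area = 87.96 mm².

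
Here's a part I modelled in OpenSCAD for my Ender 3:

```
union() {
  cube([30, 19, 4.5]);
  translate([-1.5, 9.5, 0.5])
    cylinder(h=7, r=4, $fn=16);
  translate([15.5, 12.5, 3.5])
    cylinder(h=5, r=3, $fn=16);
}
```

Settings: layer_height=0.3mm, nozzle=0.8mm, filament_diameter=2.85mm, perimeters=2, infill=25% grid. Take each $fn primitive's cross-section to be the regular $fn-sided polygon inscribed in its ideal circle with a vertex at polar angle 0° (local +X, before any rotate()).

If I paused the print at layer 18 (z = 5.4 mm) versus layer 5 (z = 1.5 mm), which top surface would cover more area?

layer 5 (z = 1.5 mm)

Layer 18 (z = 5.4): the cube is not intersected at this z (z outside [0, 4.5]); the r=4 cylinder at (-1.5, 9.5) contributes a regular 16-gon of circumradius 4 (area = (16/2)·4.000²·sin(360°/16) = 48.98 mm²); the r=3 cylinder at (15.5, 12.5) contributes a regular 16-gon of circumradius 3 (area = (16/2)·3.000²·sin(360°/16) = 27.55 mm²); Taking the union: the 2 present regions are separate (no shared area or edge), so areas and boundary lengths simply add and each stays a separate island — area = 76.54 mm². So its area = 76.54 mm². Layer 5 (z = 1.5): the cube is present — its section is the full 30×19 rectangle (area 570.00 mm²); the r=4 cylinder at (-1.5, 9.5) gives a regular 16-gon of circumradius 4 (constant along its height) (area = (16/2)·4.000²·sin(360°/16) = 48.98 mm²); the cylinder at (15.5, 12.5) is absent (z outside [3.5, 8.5]); Merging all regions: the regions partially overlap — summed areas 618.98 mm² minus the doubly-counted overlap 12.94 mm² gives 606.04 mm² — area = 606.04 mm². So its area = 606.04 mm². Layer 5 is larger (606.04 vs 76.54 mm²).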